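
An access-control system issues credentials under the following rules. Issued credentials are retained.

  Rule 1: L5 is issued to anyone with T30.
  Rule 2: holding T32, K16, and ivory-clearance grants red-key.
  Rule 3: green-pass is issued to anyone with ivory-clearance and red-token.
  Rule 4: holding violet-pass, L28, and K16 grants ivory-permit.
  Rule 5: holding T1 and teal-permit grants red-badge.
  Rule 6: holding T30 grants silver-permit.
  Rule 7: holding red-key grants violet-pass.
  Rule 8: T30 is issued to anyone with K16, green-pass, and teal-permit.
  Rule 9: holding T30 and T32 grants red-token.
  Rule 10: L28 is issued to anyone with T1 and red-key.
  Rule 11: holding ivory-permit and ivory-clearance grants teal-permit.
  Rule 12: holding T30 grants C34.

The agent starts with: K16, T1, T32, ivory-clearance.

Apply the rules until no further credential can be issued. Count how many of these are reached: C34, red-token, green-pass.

0

C34 would need T30 (Rule 12), but T30 is never granted.
red-token would need T30 and T32 (Rule 9), but T30 is never granted.
green-pass would need ivory-clearance and red-token (Rule 3), but red-token is never granted.
None of the 3 are reached.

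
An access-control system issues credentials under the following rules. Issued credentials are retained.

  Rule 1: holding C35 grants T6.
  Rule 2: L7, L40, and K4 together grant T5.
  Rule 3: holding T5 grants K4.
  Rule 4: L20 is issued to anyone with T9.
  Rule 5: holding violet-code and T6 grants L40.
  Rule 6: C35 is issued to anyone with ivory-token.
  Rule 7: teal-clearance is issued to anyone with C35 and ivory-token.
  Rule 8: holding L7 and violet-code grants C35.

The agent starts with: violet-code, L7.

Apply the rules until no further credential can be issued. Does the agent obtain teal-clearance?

No

teal-clearance would need C35 and ivory-token (Rule 7), but ivory-token is never granted.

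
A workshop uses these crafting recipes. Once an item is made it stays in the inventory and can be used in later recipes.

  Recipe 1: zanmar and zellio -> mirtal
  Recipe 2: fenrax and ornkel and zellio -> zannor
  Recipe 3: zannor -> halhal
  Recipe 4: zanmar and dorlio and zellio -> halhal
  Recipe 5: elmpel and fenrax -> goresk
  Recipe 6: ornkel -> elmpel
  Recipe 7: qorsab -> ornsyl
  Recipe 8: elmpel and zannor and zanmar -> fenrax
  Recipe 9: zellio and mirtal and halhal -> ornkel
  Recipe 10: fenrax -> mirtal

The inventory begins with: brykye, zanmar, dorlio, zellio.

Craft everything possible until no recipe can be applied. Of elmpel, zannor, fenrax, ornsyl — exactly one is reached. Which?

Using Recipe 4, zanmar, dorlio, and zellio make halhal.
Using Recipe 1, zanmar and zellio make mirtal.
zellio and mirtal and halhal -> ornkel (Recipe 9).
Using Recipe 6, ornkel makes elmpel.
ornsyl would need qorsab (Recipe 7), but qorsab is never obtained. fenrax would need elmpel, zannor, and zanmar (Recipe 8), but zannor is never obtained. zannor would need fenrax, ornkel, and zellio (Recipe 2), but fenrax is never obtained.

elmpel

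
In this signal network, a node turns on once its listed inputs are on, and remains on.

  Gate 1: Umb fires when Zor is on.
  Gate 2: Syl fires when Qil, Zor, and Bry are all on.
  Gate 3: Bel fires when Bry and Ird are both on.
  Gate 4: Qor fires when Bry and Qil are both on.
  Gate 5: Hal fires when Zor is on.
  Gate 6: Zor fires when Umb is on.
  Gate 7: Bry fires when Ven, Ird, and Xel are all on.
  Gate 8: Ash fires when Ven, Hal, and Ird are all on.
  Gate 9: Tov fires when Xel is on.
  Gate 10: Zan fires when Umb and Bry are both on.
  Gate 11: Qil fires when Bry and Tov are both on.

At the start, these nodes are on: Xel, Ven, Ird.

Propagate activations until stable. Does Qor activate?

Gate 7: Ven, Ird, and Xel on → Bry on.
Xel is on, so Tov fires (Gate 9).
Gate 11: Bry and Tov on → Qil on.
Bry and Qil are on, so Qor fires (Gate 4).

Yes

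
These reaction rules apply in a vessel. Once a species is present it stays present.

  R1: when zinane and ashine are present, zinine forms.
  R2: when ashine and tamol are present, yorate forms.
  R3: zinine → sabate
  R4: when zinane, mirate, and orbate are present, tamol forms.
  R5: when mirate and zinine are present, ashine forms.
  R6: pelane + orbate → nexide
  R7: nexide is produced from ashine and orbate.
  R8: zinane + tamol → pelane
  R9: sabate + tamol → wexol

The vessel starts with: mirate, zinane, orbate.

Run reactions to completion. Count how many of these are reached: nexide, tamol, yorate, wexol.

zinane, mirate, and orbate present → tamol forms (R4).
zinane and tamol present → pelane forms (R8).
pelane and orbate present → nexide forms (R6).
nexide: reached.
tamol: reached.
yorate would need ashine and tamol (R2), but ashine never forms.
wexol would need sabate and tamol (R9), but sabate never forms.
Reached: nexide and tamol — 2 of the 4.

2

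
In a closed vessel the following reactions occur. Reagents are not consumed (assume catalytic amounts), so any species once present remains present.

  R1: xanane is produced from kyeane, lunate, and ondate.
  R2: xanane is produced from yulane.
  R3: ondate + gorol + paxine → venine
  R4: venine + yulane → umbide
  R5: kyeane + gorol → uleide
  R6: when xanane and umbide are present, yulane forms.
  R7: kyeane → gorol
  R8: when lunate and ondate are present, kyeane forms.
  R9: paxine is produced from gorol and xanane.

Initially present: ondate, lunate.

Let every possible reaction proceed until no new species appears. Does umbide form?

umbide would need venine and yulane (R4), but yulane never forms.

No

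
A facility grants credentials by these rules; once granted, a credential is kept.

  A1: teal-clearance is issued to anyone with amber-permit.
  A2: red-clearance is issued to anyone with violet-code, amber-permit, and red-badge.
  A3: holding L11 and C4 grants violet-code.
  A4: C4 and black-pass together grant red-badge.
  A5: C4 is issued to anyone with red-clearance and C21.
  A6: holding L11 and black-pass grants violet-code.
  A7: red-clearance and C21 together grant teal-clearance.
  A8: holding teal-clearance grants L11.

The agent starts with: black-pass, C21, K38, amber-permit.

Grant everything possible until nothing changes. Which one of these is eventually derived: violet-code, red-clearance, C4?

violet-code

Holding amber-permit grants teal-clearance (A1).
Holding teal-clearance grants L11 (A8).
Holding L11 and black-pass grants violet-code (A6).
C4 would need red-clearance and C21 (A5), but red-clearance is never granted. red-clearance would need violet-code, amber-permit, and red-badge (A2), but red-badge is never granted.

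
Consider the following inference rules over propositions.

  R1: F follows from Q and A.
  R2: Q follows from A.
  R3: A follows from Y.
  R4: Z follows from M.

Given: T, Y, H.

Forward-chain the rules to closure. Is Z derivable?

No

Z would need M (R4), but M is never established.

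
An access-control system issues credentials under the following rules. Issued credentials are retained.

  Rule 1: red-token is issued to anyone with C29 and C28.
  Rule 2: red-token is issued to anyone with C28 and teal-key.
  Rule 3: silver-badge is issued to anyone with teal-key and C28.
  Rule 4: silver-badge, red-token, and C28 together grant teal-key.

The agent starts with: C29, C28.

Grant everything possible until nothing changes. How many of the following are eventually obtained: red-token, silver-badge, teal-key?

1

Holding C29 and C28 grants red-token (Rule 1).
red-token: reached.
silver-badge would need teal-key and C28 (Rule 3), but teal-key is never granted.
teal-key would need silver-badge, red-token, and C28 (Rule 4), but silver-badge is never granted.
Reached: red-token — 1 of the 3.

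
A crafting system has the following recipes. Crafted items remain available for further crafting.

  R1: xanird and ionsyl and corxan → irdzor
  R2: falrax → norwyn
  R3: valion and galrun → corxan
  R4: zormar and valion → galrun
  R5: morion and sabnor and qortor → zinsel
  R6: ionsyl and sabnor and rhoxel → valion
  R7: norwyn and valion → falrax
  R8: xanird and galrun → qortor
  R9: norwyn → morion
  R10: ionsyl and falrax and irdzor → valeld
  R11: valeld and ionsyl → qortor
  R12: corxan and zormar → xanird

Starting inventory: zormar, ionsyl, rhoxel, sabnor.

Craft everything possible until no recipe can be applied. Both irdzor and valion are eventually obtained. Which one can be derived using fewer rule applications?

valion: ionsyl and sabnor and rhoxel → valion (R6). [1 rule application]
irdzor: Using R6, ionsyl, sabnor, and rhoxel make valion. Using R4, zormar and valion make galrun. valion and galrun → corxan (R3). corxan and zormar → xanird (R12). xanird and ionsyl and corxan → irdzor (R1). [5 rule applications]
valion needs fewer.

valion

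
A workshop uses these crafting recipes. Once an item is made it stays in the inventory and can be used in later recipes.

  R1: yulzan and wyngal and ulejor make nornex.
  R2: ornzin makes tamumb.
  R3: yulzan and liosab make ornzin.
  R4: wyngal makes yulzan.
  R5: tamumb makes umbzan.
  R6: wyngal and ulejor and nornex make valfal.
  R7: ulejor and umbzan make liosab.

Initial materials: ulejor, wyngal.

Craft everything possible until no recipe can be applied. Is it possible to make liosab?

liosab would need ulejor and umbzan (R7), but umbzan is never obtained.

No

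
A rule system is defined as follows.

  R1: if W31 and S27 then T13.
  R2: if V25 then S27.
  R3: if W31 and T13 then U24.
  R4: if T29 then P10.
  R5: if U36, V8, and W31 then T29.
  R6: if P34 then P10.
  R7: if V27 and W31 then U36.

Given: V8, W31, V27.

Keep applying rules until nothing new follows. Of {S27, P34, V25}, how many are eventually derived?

0

S27 would need V25 (R2), but V25 is never established.
No rule produces P34, and it is not given.
No rule produces V25, and it is not given.
None of the 3 are reached.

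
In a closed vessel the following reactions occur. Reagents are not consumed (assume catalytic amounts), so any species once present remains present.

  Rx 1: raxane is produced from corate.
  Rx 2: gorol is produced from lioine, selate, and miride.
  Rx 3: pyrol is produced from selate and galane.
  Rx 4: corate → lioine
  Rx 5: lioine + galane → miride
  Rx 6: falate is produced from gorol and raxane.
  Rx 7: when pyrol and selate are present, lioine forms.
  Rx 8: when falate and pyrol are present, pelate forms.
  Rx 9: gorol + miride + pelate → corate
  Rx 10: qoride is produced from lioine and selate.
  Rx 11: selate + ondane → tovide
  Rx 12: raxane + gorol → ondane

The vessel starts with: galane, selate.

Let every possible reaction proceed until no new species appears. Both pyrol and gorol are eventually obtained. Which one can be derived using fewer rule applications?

pyrol

pyrol: selate and galane present → pyrol forms (Rx 3). [1 rule application]
gorol: selate and galane present → pyrol forms (Rx 3). pyrol and selate present → lioine forms (Rx 7). lioine and galane present → miride forms (Rx 5). lioine, selate, and miride present → gorol forms (Rx 2). [4 rule applications]
pyrol needs fewer.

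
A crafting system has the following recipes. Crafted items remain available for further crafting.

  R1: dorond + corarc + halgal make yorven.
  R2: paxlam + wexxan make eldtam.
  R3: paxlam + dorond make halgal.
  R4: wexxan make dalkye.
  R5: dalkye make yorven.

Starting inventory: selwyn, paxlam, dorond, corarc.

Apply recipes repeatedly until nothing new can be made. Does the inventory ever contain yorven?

Yes

paxlam + dorond → halgal (R3).
Using R1, dorond, corarc, and halgal make yorven.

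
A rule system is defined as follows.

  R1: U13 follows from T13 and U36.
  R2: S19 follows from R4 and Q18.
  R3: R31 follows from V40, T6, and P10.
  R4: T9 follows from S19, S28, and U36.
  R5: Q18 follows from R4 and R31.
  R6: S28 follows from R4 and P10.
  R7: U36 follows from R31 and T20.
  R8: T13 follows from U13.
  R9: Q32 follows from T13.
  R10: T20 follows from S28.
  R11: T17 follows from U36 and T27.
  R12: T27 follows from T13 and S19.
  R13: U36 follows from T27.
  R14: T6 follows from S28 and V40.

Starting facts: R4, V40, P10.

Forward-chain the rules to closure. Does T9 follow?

R4 and P10 hold, so S28 follows (R6).
From S28, R10 gives T20.
From S28 and V40, R14 gives T6.
V40, T6, and P10 hold, so R31 follows (R3).
From R31 and T20, R7 gives U36.
R4 and R31 hold, so Q18 follows (R5).
From R4 and Q18, R2 gives S19.
S19, S28, and U36 hold, so T9 follows (R4).

Yes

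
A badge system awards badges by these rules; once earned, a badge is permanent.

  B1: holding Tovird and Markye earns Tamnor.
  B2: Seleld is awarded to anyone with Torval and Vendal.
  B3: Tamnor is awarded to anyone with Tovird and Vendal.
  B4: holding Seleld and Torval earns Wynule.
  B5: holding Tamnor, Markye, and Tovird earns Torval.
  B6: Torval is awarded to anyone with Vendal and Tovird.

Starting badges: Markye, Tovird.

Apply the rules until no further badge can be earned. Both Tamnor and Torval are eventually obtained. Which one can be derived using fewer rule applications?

Tamnor

Tamnor: With Tovird and Markye, Tamnor is earned (B1). [1 rule application]
Torval: With Tovird and Markye, Tamnor is earned (B1). With Tamnor, Markye, and Tovird, Torval is earned (B5). [2 rule applications]
Tamnor needs fewer.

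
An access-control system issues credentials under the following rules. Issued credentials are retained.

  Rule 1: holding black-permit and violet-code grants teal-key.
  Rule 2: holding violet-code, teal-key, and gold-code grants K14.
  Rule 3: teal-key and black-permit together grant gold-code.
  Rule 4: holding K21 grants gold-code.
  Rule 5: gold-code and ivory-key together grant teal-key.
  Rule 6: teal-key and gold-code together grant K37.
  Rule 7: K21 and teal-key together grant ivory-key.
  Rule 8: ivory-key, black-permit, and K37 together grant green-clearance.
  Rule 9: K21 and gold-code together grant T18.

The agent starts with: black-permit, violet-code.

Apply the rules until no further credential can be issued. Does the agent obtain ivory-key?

ivory-key would need K21 and teal-key (Rule 7), but K21 is never granted.

No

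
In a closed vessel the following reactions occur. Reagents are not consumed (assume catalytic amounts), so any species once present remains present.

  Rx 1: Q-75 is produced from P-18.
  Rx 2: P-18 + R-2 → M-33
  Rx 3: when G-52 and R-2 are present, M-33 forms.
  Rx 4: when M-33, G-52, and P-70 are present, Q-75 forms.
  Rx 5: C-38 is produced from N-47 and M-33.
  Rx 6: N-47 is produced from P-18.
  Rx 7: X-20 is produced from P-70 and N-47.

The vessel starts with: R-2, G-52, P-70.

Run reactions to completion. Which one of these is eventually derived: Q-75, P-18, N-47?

G-52 and R-2 present → M-33 forms (Rx 3).
M-33, G-52, and P-70 present → Q-75 forms (Rx 4).
No rule produces P-18, and it is not given. N-47 would need P-18 (Rx 6), but P-18 never forms.

Q-75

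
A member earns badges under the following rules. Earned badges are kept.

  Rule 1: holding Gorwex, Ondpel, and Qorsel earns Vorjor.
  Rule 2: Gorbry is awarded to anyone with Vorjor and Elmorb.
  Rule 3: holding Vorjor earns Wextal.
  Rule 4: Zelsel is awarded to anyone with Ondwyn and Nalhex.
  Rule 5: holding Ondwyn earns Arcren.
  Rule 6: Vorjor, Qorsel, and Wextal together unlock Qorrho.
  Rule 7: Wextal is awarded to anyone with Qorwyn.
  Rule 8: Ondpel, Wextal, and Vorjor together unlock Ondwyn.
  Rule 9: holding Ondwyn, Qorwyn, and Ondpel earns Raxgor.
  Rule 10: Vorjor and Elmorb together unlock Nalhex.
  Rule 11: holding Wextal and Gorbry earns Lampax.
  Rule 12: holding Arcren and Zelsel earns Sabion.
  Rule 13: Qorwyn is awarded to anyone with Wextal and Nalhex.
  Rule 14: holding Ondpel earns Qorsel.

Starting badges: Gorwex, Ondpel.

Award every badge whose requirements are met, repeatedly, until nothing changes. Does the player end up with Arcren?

With Ondpel, Qorsel is earned (Rule 14).
With Gorwex, Ondpel, and Qorsel, Vorjor is earned (Rule 1).
With Vorjor, Wextal is earned (Rule 3).
With Ondpel, Wextal, and Vorjor, Ondwyn is earned (Rule 8).
With Ondwyn, Arcren is earned (Rule 5).

Yes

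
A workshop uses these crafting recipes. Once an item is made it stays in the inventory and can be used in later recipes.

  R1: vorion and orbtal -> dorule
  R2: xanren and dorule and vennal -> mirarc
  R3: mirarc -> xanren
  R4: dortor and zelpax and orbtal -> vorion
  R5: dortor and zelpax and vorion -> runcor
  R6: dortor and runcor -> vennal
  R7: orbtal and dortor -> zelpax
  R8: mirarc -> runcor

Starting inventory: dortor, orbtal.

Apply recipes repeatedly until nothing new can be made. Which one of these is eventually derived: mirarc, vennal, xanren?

Using R7, orbtal and dortor make zelpax.
Using R4, dortor, zelpax, and orbtal make vorion.
dortor and zelpax and vorion -> runcor (R5).
Using R6, dortor and runcor make vennal.
xanren would need mirarc (R3), but mirarc is never obtained. mirarc would need xanren, dorule, and vennal (R2), but xanren is never obtained.

vennal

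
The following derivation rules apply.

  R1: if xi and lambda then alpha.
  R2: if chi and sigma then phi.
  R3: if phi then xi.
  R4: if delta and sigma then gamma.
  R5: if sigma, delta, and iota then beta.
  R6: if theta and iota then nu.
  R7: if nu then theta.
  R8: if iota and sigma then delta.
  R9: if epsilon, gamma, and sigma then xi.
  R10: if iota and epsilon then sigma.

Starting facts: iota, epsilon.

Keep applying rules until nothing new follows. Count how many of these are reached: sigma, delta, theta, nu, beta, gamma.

4

iota and epsilon hold, so sigma follows (R10).
From iota and sigma, R8 gives delta.
delta and sigma hold, so gamma follows (R4).
sigma, delta, and iota hold, so beta follows (R5).
sigma: reached.
delta: reached.
theta would need nu (R7), but nu is never established.
nu would need theta and iota (R6), but theta is never established.
beta: reached.
gamma: reached.
Reached: sigma, delta, beta, and gamma — 4 of the 6.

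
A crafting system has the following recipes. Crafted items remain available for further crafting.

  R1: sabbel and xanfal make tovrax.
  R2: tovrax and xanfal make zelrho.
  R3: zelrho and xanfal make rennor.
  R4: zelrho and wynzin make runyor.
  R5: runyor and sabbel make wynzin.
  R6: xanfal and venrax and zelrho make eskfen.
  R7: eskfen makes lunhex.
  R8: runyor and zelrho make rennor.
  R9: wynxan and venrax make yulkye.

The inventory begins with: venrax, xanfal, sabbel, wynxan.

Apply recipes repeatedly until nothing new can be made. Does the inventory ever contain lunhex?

sabbel and xanfal → tovrax (R1).
tovrax and xanfal → zelrho (R2).
xanfal and venrax and zelrho → eskfen (R6).
Using R7, eskfen makes lunhex.

Yes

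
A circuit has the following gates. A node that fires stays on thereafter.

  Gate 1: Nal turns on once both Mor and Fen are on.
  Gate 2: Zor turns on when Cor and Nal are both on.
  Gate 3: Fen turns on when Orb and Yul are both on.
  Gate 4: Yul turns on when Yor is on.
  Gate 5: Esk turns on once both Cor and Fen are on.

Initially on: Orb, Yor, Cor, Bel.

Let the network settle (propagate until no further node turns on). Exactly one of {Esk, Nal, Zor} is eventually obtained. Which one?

Esk

Yor is on, so Yul turns on (Gate 4).
Orb and Yul are on, so Fen turns on (Gate 3).
Gate 5: Cor and Fen on → Esk on.
Nal would need Mor and Fen (Gate 1), but Mor never turns on. Zor would need Cor and Nal (Gate 2), but Nal never turns on.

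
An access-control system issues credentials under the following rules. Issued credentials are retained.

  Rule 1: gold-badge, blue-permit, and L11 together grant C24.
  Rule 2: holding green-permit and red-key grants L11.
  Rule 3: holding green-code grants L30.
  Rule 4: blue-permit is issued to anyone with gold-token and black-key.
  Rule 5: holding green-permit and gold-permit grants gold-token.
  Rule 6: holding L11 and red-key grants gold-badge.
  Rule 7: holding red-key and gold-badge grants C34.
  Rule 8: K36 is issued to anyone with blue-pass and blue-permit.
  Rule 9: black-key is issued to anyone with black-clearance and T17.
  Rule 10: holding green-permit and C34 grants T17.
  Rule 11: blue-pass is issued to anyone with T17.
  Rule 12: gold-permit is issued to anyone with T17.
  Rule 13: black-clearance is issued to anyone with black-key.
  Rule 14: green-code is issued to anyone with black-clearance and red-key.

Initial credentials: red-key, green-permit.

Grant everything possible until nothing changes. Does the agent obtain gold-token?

Holding green-permit and red-key grants L11 (Rule 2).
Holding L11 and red-key grants gold-badge (Rule 6).
Holding red-key and gold-badge grants C34 (Rule 7).
Holding green-permit and C34 grants T17 (Rule 10).
Holding T17 grants gold-permit (Rule 12).
Holding green-permit and gold-permit grants gold-token (Rule 5).

Yes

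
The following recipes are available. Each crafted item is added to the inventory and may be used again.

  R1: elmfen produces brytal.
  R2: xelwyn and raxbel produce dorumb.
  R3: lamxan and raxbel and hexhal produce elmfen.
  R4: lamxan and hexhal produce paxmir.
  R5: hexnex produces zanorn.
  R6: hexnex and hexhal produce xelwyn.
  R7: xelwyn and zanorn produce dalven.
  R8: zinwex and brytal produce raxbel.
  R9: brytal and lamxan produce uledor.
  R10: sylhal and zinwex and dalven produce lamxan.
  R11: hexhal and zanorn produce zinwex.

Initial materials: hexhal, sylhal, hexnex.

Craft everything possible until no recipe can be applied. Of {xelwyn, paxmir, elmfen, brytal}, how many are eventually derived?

Using R6, hexnex and hexhal make xelwyn.
Using R5, hexnex makes zanorn.
hexhal and zanorn → zinwex (R11).
Using R7, xelwyn and zanorn make dalven.
sylhal and zinwex and dalven → lamxan (R10).
lamxan and hexhal → paxmir (R4).
xelwyn: reached.
paxmir: reached.
elmfen would need lamxan, raxbel, and hexhal (R3), but raxbel is never obtained.
brytal would need elmfen (R1), but elmfen is never obtained.
Reached: xelwyn and paxmir — 2 of the 4.

2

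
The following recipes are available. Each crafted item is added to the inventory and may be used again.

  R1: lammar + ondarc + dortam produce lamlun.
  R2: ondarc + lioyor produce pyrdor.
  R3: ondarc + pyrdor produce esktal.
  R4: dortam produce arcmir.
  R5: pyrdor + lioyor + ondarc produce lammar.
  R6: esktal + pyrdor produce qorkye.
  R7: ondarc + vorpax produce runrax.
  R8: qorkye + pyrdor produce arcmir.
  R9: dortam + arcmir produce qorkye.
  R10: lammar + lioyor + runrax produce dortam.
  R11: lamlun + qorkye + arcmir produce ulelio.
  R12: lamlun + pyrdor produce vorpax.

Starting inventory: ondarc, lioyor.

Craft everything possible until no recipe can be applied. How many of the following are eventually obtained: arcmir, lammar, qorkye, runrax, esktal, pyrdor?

5

Using R2, ondarc and lioyor make pyrdor.
ondarc + pyrdor → esktal (R3).
pyrdor + lioyor + ondarc → lammar (R5).
esktal + pyrdor → qorkye (R6).
qorkye + pyrdor → arcmir (R8).
arcmir: reached.
lammar: reached.
qorkye: reached.
runrax would need ondarc and vorpax (R7), but vorpax is never obtained.
esktal: reached.
pyrdor: reached.
Reached: arcmir, lammar, qorkye, esktal, and pyrdor — 5 of the 6.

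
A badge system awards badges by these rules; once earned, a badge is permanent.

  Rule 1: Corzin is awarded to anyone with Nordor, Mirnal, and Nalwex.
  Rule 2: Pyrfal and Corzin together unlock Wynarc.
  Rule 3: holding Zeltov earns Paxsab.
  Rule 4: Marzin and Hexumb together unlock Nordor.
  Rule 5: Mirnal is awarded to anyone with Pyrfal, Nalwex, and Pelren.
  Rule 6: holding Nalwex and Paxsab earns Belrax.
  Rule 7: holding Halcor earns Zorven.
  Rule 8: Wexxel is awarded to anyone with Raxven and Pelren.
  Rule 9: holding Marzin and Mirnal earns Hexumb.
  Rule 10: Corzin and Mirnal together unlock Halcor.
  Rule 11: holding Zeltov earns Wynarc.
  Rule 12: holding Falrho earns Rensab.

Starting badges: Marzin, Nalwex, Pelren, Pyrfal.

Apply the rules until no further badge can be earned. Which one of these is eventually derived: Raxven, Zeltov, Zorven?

With Pyrfal, Nalwex, and Pelren, Mirnal is earned (Rule 5).
With Marzin and Mirnal, Hexumb is earned (Rule 9).
With Marzin and Hexumb, Nordor is earned (Rule 4).
With Nordor, Mirnal, and Nalwex, Corzin is earned (Rule 1).
With Corzin and Mirnal, Halcor is earned (Rule 10).
With Halcor, Zorven is earned (Rule 7).
No rule produces Zeltov, and it is not given. No rule produces Raxven, and it is not given.

Zorven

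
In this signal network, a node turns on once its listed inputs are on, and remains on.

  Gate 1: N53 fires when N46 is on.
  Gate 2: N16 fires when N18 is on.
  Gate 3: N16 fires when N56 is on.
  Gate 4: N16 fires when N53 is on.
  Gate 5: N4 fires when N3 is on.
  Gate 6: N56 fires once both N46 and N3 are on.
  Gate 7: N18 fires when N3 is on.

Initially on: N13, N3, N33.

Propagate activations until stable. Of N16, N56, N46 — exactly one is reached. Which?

N16

Gate 7: N3 on → N18 on.
Gate 2: N18 on → N16 on.
No rule produces N46, and it is not given. N56 would need N46 and N3 (Gate 6), but N46 never turns on.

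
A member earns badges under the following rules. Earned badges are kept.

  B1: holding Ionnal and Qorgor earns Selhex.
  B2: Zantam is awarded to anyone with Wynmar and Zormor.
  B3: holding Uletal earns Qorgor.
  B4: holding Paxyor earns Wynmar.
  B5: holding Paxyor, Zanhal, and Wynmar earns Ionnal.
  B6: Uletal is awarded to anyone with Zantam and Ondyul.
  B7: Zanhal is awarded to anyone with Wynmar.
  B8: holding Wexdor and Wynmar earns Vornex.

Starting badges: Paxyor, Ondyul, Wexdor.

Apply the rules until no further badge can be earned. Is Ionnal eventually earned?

With Paxyor, Wynmar is earned (B4).
With Wynmar, Zanhal is earned (B7).
With Paxyor, Zanhal, and Wynmar, Ionnal is earned (B5).

Yes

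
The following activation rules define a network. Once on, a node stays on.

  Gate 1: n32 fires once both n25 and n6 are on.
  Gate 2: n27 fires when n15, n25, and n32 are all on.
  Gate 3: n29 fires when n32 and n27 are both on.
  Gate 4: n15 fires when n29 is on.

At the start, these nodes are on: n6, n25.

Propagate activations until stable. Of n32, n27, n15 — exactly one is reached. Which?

n25 and n6 are on, so n32 fires (Gate 1).
n15 would need n29 (Gate 4), but n29 never turns on. n27 would need n15, n25, and n32 (Gate 2), but n15 never turns on.

n32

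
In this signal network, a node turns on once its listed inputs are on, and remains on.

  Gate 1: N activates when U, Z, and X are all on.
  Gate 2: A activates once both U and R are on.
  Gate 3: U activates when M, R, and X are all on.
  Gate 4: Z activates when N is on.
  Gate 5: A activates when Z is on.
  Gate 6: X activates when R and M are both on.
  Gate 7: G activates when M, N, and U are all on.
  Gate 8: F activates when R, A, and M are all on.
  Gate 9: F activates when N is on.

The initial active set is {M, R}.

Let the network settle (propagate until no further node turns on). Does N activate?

N would need U, Z, and X (Gate 1), but Z never turns on.

No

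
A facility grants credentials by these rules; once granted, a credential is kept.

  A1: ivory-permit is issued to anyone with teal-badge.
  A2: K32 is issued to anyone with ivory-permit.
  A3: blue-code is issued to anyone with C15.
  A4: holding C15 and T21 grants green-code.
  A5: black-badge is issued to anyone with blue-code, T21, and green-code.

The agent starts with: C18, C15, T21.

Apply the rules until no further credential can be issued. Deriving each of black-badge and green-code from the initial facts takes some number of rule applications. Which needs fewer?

green-code: Holding C15 and T21 grants green-code (A4). [1 rule application]
black-badge: Holding C15 and T21 grants green-code (A4). Holding C15 grants blue-code (A3). Holding blue-code, T21, and green-code grants black-badge (A5). [3 rule applications]
green-code needs fewer.

green-code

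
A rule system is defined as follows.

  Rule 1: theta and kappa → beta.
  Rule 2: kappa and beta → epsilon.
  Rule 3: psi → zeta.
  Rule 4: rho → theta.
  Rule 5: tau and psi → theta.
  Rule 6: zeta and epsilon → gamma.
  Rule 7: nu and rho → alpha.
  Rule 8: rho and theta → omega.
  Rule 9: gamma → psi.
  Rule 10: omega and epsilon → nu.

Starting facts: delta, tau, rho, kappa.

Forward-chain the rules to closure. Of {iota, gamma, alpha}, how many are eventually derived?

rho holds, so theta follows (Rule 4).
rho and theta hold, so omega follows (Rule 8).
theta and kappa hold, so beta follows (Rule 1).
From kappa and beta, Rule 2 gives epsilon.
omega and epsilon hold, so nu follows (Rule 10).
nu and rho hold, so alpha follows (Rule 7).
No rule produces iota, and it is not given.
gamma would need zeta and epsilon (Rule 6), but zeta is never established.
alpha: reached.
Reached: alpha — 1 of the 3.

1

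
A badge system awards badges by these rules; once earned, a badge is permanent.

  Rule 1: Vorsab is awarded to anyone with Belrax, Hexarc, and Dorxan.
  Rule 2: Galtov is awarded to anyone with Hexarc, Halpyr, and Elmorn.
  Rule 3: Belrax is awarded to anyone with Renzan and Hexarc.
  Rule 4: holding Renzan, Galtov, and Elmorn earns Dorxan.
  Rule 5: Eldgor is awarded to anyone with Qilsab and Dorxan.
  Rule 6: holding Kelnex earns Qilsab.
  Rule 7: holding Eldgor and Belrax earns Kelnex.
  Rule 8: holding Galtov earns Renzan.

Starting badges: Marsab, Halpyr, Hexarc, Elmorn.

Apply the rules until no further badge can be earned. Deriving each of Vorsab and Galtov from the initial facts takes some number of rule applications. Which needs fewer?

Galtov: With Hexarc, Halpyr, and Elmorn, Galtov is earned (Rule 2). [1 rule application]
Vorsab: With Hexarc, Halpyr, and Elmorn, Galtov is earned (Rule 2). With Galtov, Renzan is earned (Rule 8). With Renzan, Galtov, and Elmorn, Dorxan is earned (Rule 4). With Renzan and Hexarc, Belrax is earned (Rule 3). With Belrax, Hexarc, and Dorxan, Vorsab is earned (Rule 1). [5 rule applications]
Galtov needs fewer.

Galtov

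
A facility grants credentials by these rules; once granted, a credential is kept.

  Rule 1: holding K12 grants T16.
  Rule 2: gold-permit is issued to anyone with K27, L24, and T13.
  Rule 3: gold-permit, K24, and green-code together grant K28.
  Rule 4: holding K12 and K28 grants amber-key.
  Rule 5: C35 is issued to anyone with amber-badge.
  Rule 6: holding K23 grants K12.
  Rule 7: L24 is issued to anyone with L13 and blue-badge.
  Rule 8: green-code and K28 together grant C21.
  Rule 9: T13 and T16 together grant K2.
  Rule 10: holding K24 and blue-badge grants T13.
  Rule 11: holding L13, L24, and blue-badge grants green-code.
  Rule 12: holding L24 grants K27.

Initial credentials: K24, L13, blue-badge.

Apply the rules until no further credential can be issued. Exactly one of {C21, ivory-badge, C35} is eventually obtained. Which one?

C21

Holding L13 and blue-badge grants L24 (Rule 7).
Holding K24 and blue-badge grants T13 (Rule 10).
Holding L24 grants K27 (Rule 12).
Holding L13, L24, and blue-badge grants green-code (Rule 11).
Holding K27, L24, and T13 grants gold-permit (Rule 2).
Holding gold-permit, K24, and green-code grants K28 (Rule 3).
Holding green-code and K28 grants C21 (Rule 8).
C35 would need amber-badge (Rule 5), but amber-badge is never granted. No rule produces ivory-badge, and it is not given.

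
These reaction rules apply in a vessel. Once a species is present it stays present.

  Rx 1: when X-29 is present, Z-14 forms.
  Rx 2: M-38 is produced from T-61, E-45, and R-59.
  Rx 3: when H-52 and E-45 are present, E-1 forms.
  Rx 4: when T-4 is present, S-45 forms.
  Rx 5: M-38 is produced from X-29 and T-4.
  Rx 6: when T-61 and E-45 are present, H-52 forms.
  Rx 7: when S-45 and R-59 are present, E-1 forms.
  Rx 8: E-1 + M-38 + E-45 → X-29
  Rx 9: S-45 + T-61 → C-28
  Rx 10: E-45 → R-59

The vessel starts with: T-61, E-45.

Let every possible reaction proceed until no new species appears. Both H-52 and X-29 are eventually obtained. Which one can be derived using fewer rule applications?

H-52: T-61 and E-45 present → H-52 forms (Rx 6). [1 rule application]
X-29: E-45 present → R-59 forms (Rx 10). T-61 and E-45 present → H-52 forms (Rx 6). H-52 and E-45 present → E-1 forms (Rx 3). T-61, E-45, and R-59 present → M-38 forms (Rx 2). E-1, M-38, and E-45 present → X-29 forms (Rx 8). [5 rule applications]
H-52 needs fewer.

H-52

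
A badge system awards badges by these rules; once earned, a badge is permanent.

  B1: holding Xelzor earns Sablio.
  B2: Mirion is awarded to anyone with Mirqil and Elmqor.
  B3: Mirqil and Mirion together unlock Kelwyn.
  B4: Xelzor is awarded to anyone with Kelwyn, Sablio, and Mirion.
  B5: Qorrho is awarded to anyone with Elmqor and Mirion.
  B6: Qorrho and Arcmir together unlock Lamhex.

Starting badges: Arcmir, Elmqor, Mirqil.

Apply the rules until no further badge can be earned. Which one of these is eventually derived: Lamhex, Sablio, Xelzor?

Lamhex

With Mirqil and Elmqor, Mirion is earned (B2).
With Elmqor and Mirion, Qorrho is earned (B5).
With Qorrho and Arcmir, Lamhex is earned (B6).
Sablio would need Xelzor (B1), but Xelzor is never earned. Xelzor would need Kelwyn, Sablio, and Mirion (B4), but Sablio is never earned.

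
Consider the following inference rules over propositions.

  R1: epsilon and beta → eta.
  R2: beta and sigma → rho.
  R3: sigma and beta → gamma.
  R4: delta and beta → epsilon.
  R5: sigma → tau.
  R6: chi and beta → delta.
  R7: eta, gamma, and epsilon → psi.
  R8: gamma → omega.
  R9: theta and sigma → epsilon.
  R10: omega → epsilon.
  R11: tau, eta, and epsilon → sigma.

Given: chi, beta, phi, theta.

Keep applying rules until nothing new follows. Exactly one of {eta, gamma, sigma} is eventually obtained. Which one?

eta

From chi and beta, R6 gives delta.
From delta and beta, R4 gives epsilon.
From epsilon and beta, R1 gives eta.
sigma would need tau, eta, and epsilon (R11), but tau is never established. gamma would need sigma and beta (R3), but sigma is never established.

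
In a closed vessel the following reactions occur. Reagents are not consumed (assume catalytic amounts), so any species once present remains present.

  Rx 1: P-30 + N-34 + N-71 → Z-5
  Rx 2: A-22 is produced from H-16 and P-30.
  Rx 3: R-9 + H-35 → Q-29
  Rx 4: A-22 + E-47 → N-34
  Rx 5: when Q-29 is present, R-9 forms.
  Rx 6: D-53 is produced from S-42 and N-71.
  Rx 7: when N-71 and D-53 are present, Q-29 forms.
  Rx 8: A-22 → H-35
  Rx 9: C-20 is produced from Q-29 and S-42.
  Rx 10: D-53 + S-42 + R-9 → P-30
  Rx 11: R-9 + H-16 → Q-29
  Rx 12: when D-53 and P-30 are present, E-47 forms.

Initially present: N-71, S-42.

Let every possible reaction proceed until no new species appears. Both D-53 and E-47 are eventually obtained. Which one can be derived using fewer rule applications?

D-53

D-53: S-42 and N-71 present → D-53 forms (Rx 6). [1 rule application]
E-47: S-42 and N-71 present → D-53 forms (Rx 6). N-71 and D-53 present → Q-29 forms (Rx 7). Q-29 present → R-9 forms (Rx 5). D-53, S-42, and R-9 present → P-30 forms (Rx 10). D-53 and P-30 present → E-47 forms (Rx 12). [5 rule applications]
D-53 needs fewer.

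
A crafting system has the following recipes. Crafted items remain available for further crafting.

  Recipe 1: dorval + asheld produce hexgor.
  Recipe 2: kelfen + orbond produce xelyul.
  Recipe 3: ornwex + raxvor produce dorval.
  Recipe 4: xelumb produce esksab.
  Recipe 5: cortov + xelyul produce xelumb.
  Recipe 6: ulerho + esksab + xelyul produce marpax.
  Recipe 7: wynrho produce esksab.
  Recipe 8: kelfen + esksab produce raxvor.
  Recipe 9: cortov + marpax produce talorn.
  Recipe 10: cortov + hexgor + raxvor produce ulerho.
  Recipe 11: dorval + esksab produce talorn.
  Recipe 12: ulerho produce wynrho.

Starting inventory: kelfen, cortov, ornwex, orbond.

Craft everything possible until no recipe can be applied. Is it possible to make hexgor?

hexgor would need dorval and asheld (Recipe 1), but asheld is never obtained.

No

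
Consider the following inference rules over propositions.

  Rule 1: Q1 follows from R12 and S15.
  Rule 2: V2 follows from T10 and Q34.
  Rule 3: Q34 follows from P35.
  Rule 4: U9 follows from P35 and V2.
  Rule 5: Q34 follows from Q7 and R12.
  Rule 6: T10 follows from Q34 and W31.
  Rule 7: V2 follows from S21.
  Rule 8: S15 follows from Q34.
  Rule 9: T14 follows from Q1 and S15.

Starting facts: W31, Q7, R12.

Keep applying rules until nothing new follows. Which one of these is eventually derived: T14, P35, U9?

Q7 and R12 hold, so Q34 follows (Rule 5).
Q34 holds, so S15 follows (Rule 8).
From R12 and S15, Rule 1 gives Q1.
Q1 and S15 hold, so T14 follows (Rule 9).
U9 would need P35 and V2 (Rule 4), but P35 is never established. No rule produces P35, and it is not given.

T14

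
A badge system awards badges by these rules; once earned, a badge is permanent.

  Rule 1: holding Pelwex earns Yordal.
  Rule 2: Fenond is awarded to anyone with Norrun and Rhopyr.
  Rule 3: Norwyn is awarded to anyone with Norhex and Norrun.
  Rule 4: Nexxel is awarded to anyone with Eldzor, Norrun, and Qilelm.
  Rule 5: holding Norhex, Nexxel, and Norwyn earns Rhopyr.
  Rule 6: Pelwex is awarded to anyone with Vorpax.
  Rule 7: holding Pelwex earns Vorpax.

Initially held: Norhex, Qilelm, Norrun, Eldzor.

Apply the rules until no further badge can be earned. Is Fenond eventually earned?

Yes

With Norhex and Norrun, Norwyn is earned (Rule 3).
With Eldzor, Norrun, and Qilelm, Nexxel is earned (Rule 4).
With Norhex, Nexxel, and Norwyn, Rhopyr is earned (Rule 5).
With Norrun and Rhopyr, Fenond is earned (Rule 2).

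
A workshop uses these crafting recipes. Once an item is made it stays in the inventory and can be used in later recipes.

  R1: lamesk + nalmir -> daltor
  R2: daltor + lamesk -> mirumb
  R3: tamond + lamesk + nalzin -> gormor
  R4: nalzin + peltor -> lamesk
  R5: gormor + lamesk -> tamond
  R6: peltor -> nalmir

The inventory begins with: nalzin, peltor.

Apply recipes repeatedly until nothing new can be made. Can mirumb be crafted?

Using R4, nalzin and peltor make lamesk.
peltor -> nalmir (R6).
Using R1, lamesk and nalmir make daltor.
daltor + lamesk -> mirumb (R2).

Yes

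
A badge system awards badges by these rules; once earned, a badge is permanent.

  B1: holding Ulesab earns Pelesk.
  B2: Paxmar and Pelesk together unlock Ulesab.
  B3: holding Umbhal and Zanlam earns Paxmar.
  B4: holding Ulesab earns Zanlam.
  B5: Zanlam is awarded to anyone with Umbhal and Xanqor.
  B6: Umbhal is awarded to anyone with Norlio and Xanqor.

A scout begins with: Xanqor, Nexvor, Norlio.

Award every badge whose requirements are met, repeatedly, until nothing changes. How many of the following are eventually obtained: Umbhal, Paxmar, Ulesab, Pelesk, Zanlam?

With Norlio and Xanqor, Umbhal is earned (B6).
With Umbhal and Xanqor, Zanlam is earned (B5).
With Umbhal and Zanlam, Paxmar is earned (B3).
Umbhal: reached.
Paxmar: reached.
Ulesab would need Paxmar and Pelesk (B2), but Pelesk is never earned.
Pelesk would need Ulesab (B1), but Ulesab is never earned.
Zanlam: reached.
Reached: Umbhal, Paxmar, and Zanlam — 3 of the 5.

3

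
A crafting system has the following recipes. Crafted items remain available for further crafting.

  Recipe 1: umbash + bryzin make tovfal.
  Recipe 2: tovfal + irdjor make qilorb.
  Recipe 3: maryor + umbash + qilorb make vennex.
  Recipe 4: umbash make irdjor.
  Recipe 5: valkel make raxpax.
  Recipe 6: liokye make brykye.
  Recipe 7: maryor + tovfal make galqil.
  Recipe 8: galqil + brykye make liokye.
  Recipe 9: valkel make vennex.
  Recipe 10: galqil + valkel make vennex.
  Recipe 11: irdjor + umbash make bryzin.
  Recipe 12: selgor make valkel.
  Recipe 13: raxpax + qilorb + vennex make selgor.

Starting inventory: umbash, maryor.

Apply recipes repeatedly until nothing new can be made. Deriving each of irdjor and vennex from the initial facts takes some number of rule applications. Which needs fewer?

irdjor: Using Recipe 4, umbash makes irdjor. [1 rule application]
vennex: Using Recipe 4, umbash makes irdjor. irdjor + umbash → bryzin (Recipe 11). Using Recipe 1, umbash and bryzin make tovfal. tovfal + irdjor → qilorb (Recipe 2). maryor + umbash + qilorb → vennex (Recipe 3). [5 rule applications]
irdjor needs fewer.

irdjor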